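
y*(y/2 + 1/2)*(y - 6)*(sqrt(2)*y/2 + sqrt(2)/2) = sqrt(2)*y^4/4 - sqrt(2)*y^3 - 11*sqrt(2)*y^2/4 - 3*sqrt(2)*y/2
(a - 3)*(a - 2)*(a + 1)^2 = a^4 - 3*a^3 - 3*a^2 + 7*a + 6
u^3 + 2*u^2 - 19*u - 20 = (u - 4)*(u + 1)*(u + 5)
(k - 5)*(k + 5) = k^2 - 25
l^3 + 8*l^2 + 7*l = l*(l + 1)*(l + 7)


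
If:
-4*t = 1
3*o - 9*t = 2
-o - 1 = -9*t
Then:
No Solution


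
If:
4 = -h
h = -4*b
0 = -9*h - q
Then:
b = 1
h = -4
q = 36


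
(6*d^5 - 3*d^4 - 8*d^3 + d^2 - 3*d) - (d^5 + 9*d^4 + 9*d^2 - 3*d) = 5*d^5 - 12*d^4 - 8*d^3 - 8*d^2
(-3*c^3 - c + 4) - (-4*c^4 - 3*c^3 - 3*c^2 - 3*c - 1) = 4*c^4 + 3*c^2 + 2*c + 5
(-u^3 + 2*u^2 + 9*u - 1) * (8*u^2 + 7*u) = -8*u^5 + 9*u^4 + 86*u^3 + 55*u^2 - 7*u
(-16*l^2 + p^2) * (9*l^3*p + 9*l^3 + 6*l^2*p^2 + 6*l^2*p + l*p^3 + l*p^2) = -144*l^5*p - 144*l^5 - 96*l^4*p^2 - 96*l^4*p - 7*l^3*p^3 - 7*l^3*p^2 + 6*l^2*p^4 + 6*l^2*p^3 + l*p^5 + l*p^4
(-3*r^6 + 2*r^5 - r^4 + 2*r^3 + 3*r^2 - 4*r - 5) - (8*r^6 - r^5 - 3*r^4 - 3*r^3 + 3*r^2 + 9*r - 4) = -11*r^6 + 3*r^5 + 2*r^4 + 5*r^3 - 13*r - 1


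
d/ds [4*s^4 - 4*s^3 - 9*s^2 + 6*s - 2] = 16*s^3 - 12*s^2 - 18*s + 6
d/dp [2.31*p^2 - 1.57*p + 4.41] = 4.62*p - 1.57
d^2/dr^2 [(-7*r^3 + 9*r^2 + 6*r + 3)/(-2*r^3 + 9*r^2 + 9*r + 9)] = 18*(10*r^6 + 34*r^5 + 58*r^4 - 63*r^3 + 297*r^2 + 252*r - 27)/(8*r^9 - 108*r^8 + 378*r^7 + 135*r^6 - 729*r^5 - 3402*r^4 - 4617*r^3 - 4374*r^2 - 2187*r - 729)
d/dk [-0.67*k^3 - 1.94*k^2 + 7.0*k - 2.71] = -2.01*k^2 - 3.88*k + 7.0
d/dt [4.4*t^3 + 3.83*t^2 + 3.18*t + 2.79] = 13.2*t^2 + 7.66*t + 3.18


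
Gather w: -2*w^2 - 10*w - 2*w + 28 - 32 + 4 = -2*w^2 - 12*w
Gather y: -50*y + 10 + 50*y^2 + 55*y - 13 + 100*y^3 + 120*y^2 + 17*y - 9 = 100*y^3 + 170*y^2 + 22*y - 12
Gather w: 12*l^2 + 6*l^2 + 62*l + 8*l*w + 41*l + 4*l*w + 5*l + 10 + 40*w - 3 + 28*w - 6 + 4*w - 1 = 18*l^2 + 108*l + w*(12*l + 72)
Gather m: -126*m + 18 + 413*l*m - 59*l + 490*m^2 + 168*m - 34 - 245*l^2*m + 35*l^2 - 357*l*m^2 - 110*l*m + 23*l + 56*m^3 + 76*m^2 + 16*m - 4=35*l^2 - 36*l + 56*m^3 + m^2*(566 - 357*l) + m*(-245*l^2 + 303*l + 58) - 20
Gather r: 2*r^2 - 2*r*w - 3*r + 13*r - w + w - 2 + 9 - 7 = 2*r^2 + r*(10 - 2*w)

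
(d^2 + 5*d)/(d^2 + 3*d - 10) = d/(d - 2)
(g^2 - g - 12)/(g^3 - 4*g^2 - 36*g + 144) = (g + 3)/(g^2 - 36)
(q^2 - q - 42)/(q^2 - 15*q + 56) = (q + 6)/(q - 8)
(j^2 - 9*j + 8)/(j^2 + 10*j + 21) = (j^2 - 9*j + 8)/(j^2 + 10*j + 21)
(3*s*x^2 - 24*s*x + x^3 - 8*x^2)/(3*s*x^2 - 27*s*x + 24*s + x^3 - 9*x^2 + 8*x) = x/(x - 1)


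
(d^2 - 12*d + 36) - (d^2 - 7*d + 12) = 24 - 5*d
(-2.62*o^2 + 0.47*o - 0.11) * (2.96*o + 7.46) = -7.7552*o^3 - 18.154*o^2 + 3.1806*o - 0.8206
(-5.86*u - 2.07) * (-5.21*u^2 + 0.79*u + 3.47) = 30.5306*u^3 + 6.1553*u^2 - 21.9695*u - 7.1829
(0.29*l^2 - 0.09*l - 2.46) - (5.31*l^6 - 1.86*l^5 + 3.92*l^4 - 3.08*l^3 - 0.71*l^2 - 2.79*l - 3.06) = -5.31*l^6 + 1.86*l^5 - 3.92*l^4 + 3.08*l^3 + 1.0*l^2 + 2.7*l + 0.6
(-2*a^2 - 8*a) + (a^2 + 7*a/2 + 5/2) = -a^2 - 9*a/2 + 5/2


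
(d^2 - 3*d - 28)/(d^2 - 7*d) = (d + 4)/d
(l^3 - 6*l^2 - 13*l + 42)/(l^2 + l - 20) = (l^3 - 6*l^2 - 13*l + 42)/(l^2 + l - 20)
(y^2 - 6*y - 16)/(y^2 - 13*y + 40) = (y + 2)/(y - 5)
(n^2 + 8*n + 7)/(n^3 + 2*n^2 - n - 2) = (n + 7)/(n^2 + n - 2)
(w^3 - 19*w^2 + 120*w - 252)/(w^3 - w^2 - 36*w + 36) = (w^2 - 13*w + 42)/(w^2 + 5*w - 6)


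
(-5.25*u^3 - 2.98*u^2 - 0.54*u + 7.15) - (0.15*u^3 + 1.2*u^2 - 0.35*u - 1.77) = -5.4*u^3 - 4.18*u^2 - 0.19*u + 8.92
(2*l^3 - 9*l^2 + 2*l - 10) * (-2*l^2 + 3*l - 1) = -4*l^5 + 24*l^4 - 33*l^3 + 35*l^2 - 32*l + 10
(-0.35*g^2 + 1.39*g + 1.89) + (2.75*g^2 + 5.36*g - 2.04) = 2.4*g^2 + 6.75*g - 0.15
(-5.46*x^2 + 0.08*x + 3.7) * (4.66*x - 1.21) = -25.4436*x^3 + 6.9794*x^2 + 17.1452*x - 4.477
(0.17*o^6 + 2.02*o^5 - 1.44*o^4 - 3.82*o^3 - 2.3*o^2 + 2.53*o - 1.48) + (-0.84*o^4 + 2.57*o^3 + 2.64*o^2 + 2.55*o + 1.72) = 0.17*o^6 + 2.02*o^5 - 2.28*o^4 - 1.25*o^3 + 0.34*o^2 + 5.08*o + 0.24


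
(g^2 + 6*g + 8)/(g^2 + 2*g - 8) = (g + 2)/(g - 2)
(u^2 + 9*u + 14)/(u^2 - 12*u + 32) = (u^2 + 9*u + 14)/(u^2 - 12*u + 32)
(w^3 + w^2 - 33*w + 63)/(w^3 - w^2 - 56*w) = (w^2 - 6*w + 9)/(w*(w - 8))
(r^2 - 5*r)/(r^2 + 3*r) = (r - 5)/(r + 3)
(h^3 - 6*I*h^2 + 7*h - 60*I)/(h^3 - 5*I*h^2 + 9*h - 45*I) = (h - 4*I)/(h - 3*I)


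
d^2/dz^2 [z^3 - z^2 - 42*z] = 6*z - 2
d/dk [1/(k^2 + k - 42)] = (-2*k - 1)/(k^2 + k - 42)^2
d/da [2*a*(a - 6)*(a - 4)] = 6*a^2 - 40*a + 48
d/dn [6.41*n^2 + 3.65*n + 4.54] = 12.82*n + 3.65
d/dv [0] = 0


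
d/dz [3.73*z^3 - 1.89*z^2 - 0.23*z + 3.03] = 11.19*z^2 - 3.78*z - 0.23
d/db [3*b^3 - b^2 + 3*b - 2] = 9*b^2 - 2*b + 3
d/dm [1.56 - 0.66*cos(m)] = 0.66*sin(m)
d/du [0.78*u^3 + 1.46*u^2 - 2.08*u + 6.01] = 2.34*u^2 + 2.92*u - 2.08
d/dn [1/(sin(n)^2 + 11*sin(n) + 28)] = -(2*sin(n) + 11)*cos(n)/(sin(n)^2 + 11*sin(n) + 28)^2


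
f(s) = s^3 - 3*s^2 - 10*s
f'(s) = 3*s^2 - 6*s - 10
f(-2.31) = -5.23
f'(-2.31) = 19.87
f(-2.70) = -14.55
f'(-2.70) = 28.07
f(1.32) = -16.13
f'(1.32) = -12.69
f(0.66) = -7.62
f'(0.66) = -12.65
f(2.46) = -27.87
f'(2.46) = -6.61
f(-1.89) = 1.43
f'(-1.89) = 12.06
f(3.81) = -26.34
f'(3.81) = 10.69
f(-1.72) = 3.24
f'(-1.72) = 9.20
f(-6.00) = -264.00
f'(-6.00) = 134.00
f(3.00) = -30.00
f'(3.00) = -1.00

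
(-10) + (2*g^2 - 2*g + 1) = 2*g^2 - 2*g - 9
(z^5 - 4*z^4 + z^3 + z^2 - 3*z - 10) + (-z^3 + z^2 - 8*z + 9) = z^5 - 4*z^4 + 2*z^2 - 11*z - 1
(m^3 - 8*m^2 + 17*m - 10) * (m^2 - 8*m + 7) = m^5 - 16*m^4 + 88*m^3 - 202*m^2 + 199*m - 70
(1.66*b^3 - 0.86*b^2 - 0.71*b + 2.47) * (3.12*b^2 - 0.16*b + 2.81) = 5.1792*b^5 - 2.9488*b^4 + 2.587*b^3 + 5.4034*b^2 - 2.3903*b + 6.9407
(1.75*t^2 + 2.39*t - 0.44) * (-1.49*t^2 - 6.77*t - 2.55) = -2.6075*t^4 - 15.4086*t^3 - 19.9872*t^2 - 3.1157*t + 1.122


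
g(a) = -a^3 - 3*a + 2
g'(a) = -3*a^2 - 3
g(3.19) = -40.03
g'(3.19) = -33.53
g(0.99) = -1.94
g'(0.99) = -5.94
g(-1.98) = 15.70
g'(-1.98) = -14.76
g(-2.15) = 18.39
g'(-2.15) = -16.87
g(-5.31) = 167.65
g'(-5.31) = -87.59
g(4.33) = -92.17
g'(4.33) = -59.25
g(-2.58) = 26.91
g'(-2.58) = -22.97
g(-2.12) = 17.89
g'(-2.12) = -16.48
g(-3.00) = 38.00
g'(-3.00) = -30.00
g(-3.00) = 38.00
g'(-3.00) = -30.00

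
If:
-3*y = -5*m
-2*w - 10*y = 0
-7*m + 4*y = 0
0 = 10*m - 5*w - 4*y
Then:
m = 0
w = 0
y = 0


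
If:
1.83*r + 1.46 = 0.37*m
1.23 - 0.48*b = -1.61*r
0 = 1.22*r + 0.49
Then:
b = 1.22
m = 1.96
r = -0.40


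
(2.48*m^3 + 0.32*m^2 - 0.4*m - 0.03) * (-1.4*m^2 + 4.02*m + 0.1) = -3.472*m^5 + 9.5216*m^4 + 2.0944*m^3 - 1.534*m^2 - 0.1606*m - 0.003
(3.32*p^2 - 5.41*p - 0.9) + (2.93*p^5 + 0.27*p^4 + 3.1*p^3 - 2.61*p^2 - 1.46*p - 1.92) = 2.93*p^5 + 0.27*p^4 + 3.1*p^3 + 0.71*p^2 - 6.87*p - 2.82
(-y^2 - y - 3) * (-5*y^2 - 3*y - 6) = 5*y^4 + 8*y^3 + 24*y^2 + 15*y + 18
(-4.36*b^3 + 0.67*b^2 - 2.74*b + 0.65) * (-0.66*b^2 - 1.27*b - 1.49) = 2.8776*b^5 + 5.095*b^4 + 7.4539*b^3 + 2.0525*b^2 + 3.2571*b - 0.9685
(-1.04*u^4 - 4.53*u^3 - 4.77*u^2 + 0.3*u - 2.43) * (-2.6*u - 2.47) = 2.704*u^5 + 14.3468*u^4 + 23.5911*u^3 + 11.0019*u^2 + 5.577*u + 6.0021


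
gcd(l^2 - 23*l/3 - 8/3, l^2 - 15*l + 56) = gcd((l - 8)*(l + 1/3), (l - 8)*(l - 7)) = l - 8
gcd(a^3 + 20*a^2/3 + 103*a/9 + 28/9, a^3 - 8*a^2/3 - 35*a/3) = a + 7/3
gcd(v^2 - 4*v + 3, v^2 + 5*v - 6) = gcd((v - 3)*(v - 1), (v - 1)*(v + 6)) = v - 1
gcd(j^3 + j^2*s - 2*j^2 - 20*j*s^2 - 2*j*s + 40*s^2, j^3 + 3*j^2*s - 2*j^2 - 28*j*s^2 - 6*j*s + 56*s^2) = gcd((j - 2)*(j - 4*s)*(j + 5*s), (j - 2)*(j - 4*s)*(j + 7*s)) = -j^2 + 4*j*s + 2*j - 8*s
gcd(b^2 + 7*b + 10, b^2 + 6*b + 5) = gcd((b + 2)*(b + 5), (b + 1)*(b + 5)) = b + 5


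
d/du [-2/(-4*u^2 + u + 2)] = 2*(1 - 8*u)/(-4*u^2 + u + 2)^2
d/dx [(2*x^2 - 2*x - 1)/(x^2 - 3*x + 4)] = (-4*x^2 + 18*x - 11)/(x^4 - 6*x^3 + 17*x^2 - 24*x + 16)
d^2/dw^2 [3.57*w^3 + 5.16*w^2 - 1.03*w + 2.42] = 21.42*w + 10.32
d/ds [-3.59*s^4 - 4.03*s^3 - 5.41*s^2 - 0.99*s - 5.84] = -14.36*s^3 - 12.09*s^2 - 10.82*s - 0.99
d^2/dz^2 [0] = 0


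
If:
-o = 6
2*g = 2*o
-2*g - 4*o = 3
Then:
No Solution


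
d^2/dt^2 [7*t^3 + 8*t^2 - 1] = 42*t + 16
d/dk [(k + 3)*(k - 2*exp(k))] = k - (k + 3)*(2*exp(k) - 1) - 2*exp(k)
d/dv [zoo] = 0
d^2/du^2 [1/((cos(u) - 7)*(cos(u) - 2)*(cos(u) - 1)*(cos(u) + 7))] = (-8046*(1 - cos(u)^2)^2 - 738*sin(u)^6 - 16*cos(u)^8 + 69*cos(u)^7 - 235*cos(u)^6 - 1494*cos(u)^5 + 26217*cos(u)^3 - 9707*cos(u)^2 - 57624*cos(u) + 42790)/((cos(u) - 7)^3*(cos(u) - 2)^3*(cos(u) - 1)^3*(cos(u) + 7)^3)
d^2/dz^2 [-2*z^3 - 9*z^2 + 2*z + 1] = -12*z - 18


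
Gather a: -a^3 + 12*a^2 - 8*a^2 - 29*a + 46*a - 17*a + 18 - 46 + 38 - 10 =-a^3 + 4*a^2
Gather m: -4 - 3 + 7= 0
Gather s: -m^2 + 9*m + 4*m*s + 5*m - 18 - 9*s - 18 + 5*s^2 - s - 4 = -m^2 + 14*m + 5*s^2 + s*(4*m - 10) - 40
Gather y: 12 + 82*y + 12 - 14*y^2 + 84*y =-14*y^2 + 166*y + 24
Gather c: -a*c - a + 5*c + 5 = -a + c*(5 - a) + 5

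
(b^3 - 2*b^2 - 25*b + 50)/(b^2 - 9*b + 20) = (b^2 + 3*b - 10)/(b - 4)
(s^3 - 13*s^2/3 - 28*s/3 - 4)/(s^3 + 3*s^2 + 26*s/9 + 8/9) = 3*(s - 6)/(3*s + 4)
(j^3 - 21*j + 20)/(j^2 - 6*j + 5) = (j^2 + j - 20)/(j - 5)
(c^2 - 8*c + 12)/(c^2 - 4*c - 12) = (c - 2)/(c + 2)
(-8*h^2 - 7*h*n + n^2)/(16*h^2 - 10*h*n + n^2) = (-h - n)/(2*h - n)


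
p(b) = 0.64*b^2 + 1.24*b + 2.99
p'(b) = 1.28*b + 1.24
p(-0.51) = 2.52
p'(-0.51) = 0.59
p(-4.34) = 9.66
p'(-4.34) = -4.32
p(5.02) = 25.34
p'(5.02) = 7.67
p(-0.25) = 2.72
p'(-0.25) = 0.92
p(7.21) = 45.20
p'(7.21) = 10.47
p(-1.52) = 2.58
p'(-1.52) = -0.71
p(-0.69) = 2.44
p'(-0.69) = 0.36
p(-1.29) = 2.46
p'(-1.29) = -0.41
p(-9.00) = 43.67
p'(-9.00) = -10.28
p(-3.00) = 5.03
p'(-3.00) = -2.60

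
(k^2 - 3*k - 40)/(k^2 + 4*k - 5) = (k - 8)/(k - 1)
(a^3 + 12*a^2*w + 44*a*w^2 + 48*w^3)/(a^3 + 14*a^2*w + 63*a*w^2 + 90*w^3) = (a^2 + 6*a*w + 8*w^2)/(a^2 + 8*a*w + 15*w^2)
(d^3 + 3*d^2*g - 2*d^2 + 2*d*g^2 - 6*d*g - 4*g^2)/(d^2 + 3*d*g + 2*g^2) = d - 2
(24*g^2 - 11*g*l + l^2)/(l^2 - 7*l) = (24*g^2 - 11*g*l + l^2)/(l*(l - 7))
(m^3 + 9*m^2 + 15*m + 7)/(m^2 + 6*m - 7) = (m^2 + 2*m + 1)/(m - 1)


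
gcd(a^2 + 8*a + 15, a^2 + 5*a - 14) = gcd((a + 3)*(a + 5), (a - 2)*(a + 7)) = 1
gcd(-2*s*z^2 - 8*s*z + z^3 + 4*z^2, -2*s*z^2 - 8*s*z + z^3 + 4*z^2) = -2*s*z^2 - 8*s*z + z^3 + 4*z^2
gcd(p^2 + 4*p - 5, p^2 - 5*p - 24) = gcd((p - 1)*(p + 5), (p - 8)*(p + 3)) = 1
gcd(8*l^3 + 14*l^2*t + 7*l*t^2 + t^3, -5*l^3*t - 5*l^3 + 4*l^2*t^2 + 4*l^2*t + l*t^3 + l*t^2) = 1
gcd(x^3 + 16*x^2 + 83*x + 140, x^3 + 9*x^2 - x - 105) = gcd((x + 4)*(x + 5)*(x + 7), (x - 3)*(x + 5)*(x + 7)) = x^2 + 12*x + 35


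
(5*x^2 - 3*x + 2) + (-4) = 5*x^2 - 3*x - 2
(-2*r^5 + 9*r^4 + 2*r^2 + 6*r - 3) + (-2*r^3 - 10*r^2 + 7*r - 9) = -2*r^5 + 9*r^4 - 2*r^3 - 8*r^2 + 13*r - 12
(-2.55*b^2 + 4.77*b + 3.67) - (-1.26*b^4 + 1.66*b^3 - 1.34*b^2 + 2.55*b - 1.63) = 1.26*b^4 - 1.66*b^3 - 1.21*b^2 + 2.22*b + 5.3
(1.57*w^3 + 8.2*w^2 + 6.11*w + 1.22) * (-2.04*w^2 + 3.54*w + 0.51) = -3.2028*w^5 - 11.1702*w^4 + 17.3643*w^3 + 23.3226*w^2 + 7.4349*w + 0.6222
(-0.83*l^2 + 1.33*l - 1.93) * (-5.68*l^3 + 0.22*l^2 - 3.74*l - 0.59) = 4.7144*l^5 - 7.737*l^4 + 14.3592*l^3 - 4.9091*l^2 + 6.4335*l + 1.1387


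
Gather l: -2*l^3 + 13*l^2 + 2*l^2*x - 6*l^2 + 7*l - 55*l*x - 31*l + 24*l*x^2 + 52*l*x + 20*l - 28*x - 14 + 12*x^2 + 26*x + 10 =-2*l^3 + l^2*(2*x + 7) + l*(24*x^2 - 3*x - 4) + 12*x^2 - 2*x - 4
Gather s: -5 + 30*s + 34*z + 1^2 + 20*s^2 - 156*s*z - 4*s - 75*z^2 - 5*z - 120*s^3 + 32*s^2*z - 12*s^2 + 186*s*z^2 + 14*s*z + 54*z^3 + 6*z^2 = -120*s^3 + s^2*(32*z + 8) + s*(186*z^2 - 142*z + 26) + 54*z^3 - 69*z^2 + 29*z - 4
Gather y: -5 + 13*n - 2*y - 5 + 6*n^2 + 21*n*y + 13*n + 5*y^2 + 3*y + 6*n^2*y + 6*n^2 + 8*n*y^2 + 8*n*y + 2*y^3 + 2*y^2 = 12*n^2 + 26*n + 2*y^3 + y^2*(8*n + 7) + y*(6*n^2 + 29*n + 1) - 10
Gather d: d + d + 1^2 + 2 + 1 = 2*d + 4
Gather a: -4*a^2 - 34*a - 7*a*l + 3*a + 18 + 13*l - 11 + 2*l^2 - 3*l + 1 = -4*a^2 + a*(-7*l - 31) + 2*l^2 + 10*l + 8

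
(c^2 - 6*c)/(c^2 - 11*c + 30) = c/(c - 5)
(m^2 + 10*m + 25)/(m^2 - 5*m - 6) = (m^2 + 10*m + 25)/(m^2 - 5*m - 6)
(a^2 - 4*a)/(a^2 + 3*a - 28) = a/(a + 7)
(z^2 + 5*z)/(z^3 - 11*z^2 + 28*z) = (z + 5)/(z^2 - 11*z + 28)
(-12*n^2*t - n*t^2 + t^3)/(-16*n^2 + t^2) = t*(3*n + t)/(4*n + t)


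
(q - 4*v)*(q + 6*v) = q^2 + 2*q*v - 24*v^2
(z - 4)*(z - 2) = z^2 - 6*z + 8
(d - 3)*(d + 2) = d^2 - d - 6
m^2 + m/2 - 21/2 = (m - 3)*(m + 7/2)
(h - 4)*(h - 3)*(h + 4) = h^3 - 3*h^2 - 16*h + 48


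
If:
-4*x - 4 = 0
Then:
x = -1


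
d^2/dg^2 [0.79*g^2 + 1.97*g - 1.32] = 1.58000000000000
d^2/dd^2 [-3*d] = 0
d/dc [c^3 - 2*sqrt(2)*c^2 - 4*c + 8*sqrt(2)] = 3*c^2 - 4*sqrt(2)*c - 4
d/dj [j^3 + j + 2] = 3*j^2 + 1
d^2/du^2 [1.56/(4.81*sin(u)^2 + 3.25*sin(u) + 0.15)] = (-144.369264*sin(u)^4 - 73.1601*sin(u)^3 + 204.578556*sin(u)^2 + 147.0807*sin(u) + 30.70392)/(4.81*sin(u)^2 + 3.25*sin(u) + 0.15)^3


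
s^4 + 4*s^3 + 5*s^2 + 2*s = s*(s + 1)^2*(s + 2)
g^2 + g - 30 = (g - 5)*(g + 6)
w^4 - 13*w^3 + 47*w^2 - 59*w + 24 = (w - 8)*(w - 3)*(w - 1)^2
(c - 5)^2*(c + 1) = c^3 - 9*c^2 + 15*c + 25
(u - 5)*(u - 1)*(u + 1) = u^3 - 5*u^2 - u + 5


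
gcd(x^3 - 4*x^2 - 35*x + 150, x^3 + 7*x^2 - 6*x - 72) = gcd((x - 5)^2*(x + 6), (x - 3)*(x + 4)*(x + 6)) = x + 6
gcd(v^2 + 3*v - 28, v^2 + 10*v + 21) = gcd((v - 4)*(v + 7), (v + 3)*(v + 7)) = v + 7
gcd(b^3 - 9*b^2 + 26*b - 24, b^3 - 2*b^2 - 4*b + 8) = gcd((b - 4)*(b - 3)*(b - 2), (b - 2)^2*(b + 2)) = b - 2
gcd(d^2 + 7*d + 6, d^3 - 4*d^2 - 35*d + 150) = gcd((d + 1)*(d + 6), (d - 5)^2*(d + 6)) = d + 6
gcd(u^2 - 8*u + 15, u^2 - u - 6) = u - 3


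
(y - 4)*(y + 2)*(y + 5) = y^3 + 3*y^2 - 18*y - 40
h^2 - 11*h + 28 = (h - 7)*(h - 4)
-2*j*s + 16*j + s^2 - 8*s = (-2*j + s)*(s - 8)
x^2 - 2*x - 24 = (x - 6)*(x + 4)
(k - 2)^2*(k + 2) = k^3 - 2*k^2 - 4*k + 8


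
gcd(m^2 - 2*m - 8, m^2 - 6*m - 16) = m + 2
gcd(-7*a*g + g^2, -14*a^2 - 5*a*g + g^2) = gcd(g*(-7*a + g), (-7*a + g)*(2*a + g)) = 7*a - g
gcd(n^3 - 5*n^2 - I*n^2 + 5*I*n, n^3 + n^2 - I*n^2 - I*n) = n^2 - I*n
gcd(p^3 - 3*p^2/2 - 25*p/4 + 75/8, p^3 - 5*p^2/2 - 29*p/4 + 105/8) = p^2 + p - 15/4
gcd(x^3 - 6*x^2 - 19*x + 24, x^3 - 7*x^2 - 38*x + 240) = x - 8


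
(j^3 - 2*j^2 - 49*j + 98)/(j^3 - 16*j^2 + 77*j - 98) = (j + 7)/(j - 7)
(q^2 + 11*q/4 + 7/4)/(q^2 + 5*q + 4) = (q + 7/4)/(q + 4)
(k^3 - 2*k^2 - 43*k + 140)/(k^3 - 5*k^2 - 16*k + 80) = (k + 7)/(k + 4)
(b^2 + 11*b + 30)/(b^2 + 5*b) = (b + 6)/b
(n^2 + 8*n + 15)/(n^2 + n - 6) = (n + 5)/(n - 2)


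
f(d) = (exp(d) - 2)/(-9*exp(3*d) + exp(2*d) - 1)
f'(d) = (exp(d) - 2)*(27*exp(3*d) - 2*exp(2*d))/(-9*exp(3*d) + exp(2*d) - 1)^2 + exp(d)/(-9*exp(3*d) + exp(2*d) - 1)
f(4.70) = -0.00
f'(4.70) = 0.00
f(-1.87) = 1.83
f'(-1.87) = -0.25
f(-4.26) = 1.99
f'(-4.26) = -0.01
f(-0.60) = 0.66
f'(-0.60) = -1.42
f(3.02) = -0.00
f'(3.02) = 0.00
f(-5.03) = 1.99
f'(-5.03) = -0.01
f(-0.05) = 0.13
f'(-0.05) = -0.49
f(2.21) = -0.00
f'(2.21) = 0.00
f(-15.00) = 2.00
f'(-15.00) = 0.00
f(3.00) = 0.00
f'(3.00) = 0.00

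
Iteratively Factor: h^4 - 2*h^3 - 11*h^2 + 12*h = (h + 3)*(h^3 - 5*h^2 + 4*h) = (h - 4)*(h + 3)*(h^2 - h) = (h - 4)*(h - 1)*(h + 3)*(h)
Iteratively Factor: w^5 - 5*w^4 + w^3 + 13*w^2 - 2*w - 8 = (w - 1)*(w^4 - 4*w^3 - 3*w^2 + 10*w + 8) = (w - 4)*(w - 1)*(w^3 - 3*w - 2) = (w - 4)*(w - 2)*(w - 1)*(w^2 + 2*w + 1) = (w - 4)*(w - 2)*(w - 1)*(w + 1)*(w + 1)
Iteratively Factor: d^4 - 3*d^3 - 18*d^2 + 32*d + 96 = (d - 4)*(d^3 + d^2 - 14*d - 24) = (d - 4)*(d + 3)*(d^2 - 2*d - 8) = (d - 4)^2*(d + 3)*(d + 2)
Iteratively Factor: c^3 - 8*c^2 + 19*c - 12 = (c - 1)*(c^2 - 7*c + 12) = (c - 4)*(c - 1)*(c - 3)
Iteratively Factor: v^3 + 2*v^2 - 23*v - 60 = (v - 5)*(v^2 + 7*v + 12) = (v - 5)*(v + 4)*(v + 3)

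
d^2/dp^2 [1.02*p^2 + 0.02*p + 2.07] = 2.04000000000000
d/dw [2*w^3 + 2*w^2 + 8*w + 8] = 6*w^2 + 4*w + 8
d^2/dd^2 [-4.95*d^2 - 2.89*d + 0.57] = -9.90000000000000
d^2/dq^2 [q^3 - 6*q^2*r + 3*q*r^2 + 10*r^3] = 6*q - 12*r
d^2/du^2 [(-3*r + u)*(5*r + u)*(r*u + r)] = 2*r*(2*r + 3*u + 1)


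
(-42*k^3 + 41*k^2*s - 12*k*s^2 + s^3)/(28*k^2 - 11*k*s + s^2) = (6*k^2 - 5*k*s + s^2)/(-4*k + s)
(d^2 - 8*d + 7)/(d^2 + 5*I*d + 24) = (d^2 - 8*d + 7)/(d^2 + 5*I*d + 24)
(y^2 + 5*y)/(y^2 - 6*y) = (y + 5)/(y - 6)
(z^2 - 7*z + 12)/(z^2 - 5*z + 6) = (z - 4)/(z - 2)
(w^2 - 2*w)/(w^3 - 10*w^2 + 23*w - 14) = w/(w^2 - 8*w + 7)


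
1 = 1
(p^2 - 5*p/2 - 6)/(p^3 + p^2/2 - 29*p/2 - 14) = (2*p + 3)/(2*p^2 + 9*p + 7)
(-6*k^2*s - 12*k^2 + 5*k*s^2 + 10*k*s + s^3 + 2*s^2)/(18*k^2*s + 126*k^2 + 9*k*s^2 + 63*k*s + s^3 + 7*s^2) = (-k*s - 2*k + s^2 + 2*s)/(3*k*s + 21*k + s^2 + 7*s)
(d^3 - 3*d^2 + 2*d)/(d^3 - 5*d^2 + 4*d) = (d - 2)/(d - 4)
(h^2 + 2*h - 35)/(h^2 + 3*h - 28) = (h - 5)/(h - 4)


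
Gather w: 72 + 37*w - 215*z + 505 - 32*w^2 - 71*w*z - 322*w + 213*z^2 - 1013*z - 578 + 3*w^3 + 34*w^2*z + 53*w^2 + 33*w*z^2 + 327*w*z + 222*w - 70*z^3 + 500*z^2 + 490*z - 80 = 3*w^3 + w^2*(34*z + 21) + w*(33*z^2 + 256*z - 63) - 70*z^3 + 713*z^2 - 738*z - 81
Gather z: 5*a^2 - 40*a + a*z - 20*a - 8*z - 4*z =5*a^2 - 60*a + z*(a - 12)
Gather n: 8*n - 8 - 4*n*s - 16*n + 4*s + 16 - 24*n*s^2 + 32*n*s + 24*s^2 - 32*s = n*(-24*s^2 + 28*s - 8) + 24*s^2 - 28*s + 8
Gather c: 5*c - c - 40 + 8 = 4*c - 32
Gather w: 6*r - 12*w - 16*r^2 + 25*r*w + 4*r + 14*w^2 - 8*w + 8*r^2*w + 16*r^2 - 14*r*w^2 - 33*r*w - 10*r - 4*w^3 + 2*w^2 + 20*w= -4*w^3 + w^2*(16 - 14*r) + w*(8*r^2 - 8*r)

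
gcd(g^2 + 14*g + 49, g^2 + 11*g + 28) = g + 7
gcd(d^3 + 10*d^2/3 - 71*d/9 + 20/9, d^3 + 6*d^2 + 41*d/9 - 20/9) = d^2 + 14*d/3 - 5/3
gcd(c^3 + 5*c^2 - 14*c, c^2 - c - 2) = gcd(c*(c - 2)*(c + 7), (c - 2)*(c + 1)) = c - 2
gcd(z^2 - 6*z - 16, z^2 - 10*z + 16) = z - 8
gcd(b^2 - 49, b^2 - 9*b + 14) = b - 7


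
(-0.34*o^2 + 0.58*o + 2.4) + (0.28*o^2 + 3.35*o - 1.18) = -0.06*o^2 + 3.93*o + 1.22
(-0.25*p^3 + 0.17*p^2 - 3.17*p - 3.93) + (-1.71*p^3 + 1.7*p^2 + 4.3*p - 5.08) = -1.96*p^3 + 1.87*p^2 + 1.13*p - 9.01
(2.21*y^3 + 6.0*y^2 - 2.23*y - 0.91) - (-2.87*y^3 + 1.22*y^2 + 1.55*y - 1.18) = 5.08*y^3 + 4.78*y^2 - 3.78*y + 0.27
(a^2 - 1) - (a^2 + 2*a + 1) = -2*a - 2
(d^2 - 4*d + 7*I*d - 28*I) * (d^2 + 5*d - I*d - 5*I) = d^4 + d^3 + 6*I*d^3 - 13*d^2 + 6*I*d^2 + 7*d - 120*I*d - 140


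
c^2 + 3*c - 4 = (c - 1)*(c + 4)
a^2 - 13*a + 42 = (a - 7)*(a - 6)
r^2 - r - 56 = (r - 8)*(r + 7)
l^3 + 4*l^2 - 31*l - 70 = (l - 5)*(l + 2)*(l + 7)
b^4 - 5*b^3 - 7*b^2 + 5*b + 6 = (b - 6)*(b - 1)*(b + 1)^2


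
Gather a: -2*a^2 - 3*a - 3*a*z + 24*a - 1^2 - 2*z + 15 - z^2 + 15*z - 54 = -2*a^2 + a*(21 - 3*z) - z^2 + 13*z - 40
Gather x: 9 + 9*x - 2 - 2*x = 7*x + 7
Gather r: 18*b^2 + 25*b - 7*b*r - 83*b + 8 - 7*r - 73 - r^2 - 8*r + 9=18*b^2 - 58*b - r^2 + r*(-7*b - 15) - 56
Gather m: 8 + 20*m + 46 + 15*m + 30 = 35*m + 84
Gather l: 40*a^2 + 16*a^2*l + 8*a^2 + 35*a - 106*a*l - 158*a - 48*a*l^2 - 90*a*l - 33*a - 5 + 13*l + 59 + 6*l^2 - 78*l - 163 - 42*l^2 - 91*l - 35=48*a^2 - 156*a + l^2*(-48*a - 36) + l*(16*a^2 - 196*a - 156) - 144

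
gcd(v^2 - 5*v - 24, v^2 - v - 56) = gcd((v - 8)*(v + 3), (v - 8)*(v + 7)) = v - 8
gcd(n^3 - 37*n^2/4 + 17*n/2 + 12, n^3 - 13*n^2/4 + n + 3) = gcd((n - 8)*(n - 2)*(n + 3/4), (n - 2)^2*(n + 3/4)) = n^2 - 5*n/4 - 3/2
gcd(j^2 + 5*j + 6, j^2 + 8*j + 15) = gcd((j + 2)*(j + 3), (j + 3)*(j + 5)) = j + 3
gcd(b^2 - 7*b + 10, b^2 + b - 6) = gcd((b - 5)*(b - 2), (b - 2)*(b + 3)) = b - 2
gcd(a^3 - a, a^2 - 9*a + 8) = a - 1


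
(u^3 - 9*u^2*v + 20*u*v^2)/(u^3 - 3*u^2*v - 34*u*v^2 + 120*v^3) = u/(u + 6*v)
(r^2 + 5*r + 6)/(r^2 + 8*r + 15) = (r + 2)/(r + 5)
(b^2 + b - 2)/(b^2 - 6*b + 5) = (b + 2)/(b - 5)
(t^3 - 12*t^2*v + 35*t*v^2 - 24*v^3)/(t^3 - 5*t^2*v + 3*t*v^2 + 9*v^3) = (t^2 - 9*t*v + 8*v^2)/(t^2 - 2*t*v - 3*v^2)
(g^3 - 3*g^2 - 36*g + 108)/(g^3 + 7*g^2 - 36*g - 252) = (g - 3)/(g + 7)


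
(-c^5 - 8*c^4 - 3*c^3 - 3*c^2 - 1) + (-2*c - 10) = -c^5 - 8*c^4 - 3*c^3 - 3*c^2 - 2*c - 11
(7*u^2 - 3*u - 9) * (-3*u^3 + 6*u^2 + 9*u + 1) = -21*u^5 + 51*u^4 + 72*u^3 - 74*u^2 - 84*u - 9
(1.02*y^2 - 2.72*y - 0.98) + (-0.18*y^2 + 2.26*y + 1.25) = 0.84*y^2 - 0.46*y + 0.27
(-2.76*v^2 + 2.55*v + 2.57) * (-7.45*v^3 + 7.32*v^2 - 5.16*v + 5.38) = 20.562*v^5 - 39.2007*v^4 + 13.7611*v^3 - 9.1944*v^2 + 0.457800000000001*v + 13.8266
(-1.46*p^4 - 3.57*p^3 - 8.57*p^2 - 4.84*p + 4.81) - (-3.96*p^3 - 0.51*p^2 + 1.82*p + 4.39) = -1.46*p^4 + 0.39*p^3 - 8.06*p^2 - 6.66*p + 0.42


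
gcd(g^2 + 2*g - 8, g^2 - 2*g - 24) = g + 4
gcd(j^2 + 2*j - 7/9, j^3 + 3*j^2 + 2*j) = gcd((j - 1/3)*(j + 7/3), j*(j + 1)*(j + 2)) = 1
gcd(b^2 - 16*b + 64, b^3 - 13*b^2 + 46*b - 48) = b - 8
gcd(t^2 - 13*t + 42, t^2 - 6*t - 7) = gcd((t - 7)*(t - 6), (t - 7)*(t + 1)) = t - 7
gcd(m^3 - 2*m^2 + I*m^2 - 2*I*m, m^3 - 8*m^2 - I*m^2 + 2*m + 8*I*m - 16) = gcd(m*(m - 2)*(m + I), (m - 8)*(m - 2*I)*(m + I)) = m + I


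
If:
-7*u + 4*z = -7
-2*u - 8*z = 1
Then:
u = 13/16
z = -21/64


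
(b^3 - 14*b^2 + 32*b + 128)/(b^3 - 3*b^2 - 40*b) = (b^2 - 6*b - 16)/(b*(b + 5))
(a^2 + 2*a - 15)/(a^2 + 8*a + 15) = (a - 3)/(a + 3)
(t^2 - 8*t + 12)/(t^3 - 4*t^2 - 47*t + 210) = (t - 2)/(t^2 + 2*t - 35)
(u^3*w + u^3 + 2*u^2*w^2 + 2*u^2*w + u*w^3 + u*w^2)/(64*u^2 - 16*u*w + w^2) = u*(u^2*w + u^2 + 2*u*w^2 + 2*u*w + w^3 + w^2)/(64*u^2 - 16*u*w + w^2)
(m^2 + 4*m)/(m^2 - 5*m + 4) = m*(m + 4)/(m^2 - 5*m + 4)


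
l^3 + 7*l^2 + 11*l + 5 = (l + 1)^2*(l + 5)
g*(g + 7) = g^2 + 7*g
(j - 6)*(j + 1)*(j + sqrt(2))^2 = j^4 - 5*j^3 + 2*sqrt(2)*j^3 - 10*sqrt(2)*j^2 - 4*j^2 - 12*sqrt(2)*j - 10*j - 12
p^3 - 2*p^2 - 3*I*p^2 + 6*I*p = p*(p - 2)*(p - 3*I)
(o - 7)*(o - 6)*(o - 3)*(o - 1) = o^4 - 17*o^3 + 97*o^2 - 207*o + 126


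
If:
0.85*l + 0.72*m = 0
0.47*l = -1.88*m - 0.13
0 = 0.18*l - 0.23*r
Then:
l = 0.07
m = -0.09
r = 0.06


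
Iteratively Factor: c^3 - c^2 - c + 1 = (c + 1)*(c^2 - 2*c + 1) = (c - 1)*(c + 1)*(c - 1)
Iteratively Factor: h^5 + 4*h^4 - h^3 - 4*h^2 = (h - 1)*(h^4 + 5*h^3 + 4*h^2) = h*(h - 1)*(h^3 + 5*h^2 + 4*h) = h*(h - 1)*(h + 1)*(h^2 + 4*h) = h^2*(h - 1)*(h + 1)*(h + 4)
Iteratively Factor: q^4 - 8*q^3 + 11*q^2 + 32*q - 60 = (q - 2)*(q^3 - 6*q^2 - q + 30) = (q - 3)*(q - 2)*(q^2 - 3*q - 10) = (q - 3)*(q - 2)*(q + 2)*(q - 5)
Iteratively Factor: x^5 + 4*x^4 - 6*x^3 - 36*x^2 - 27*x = (x + 1)*(x^4 + 3*x^3 - 9*x^2 - 27*x) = (x + 1)*(x + 3)*(x^3 - 9*x) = (x - 3)*(x + 1)*(x + 3)*(x^2 + 3*x) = (x - 3)*(x + 1)*(x + 3)^2*(x)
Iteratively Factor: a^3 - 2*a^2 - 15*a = (a + 3)*(a^2 - 5*a) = a*(a + 3)*(a - 5)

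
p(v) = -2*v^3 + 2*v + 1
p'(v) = 2 - 6*v^2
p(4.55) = -178.29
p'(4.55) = -122.22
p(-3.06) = 52.19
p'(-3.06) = -54.18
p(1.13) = 0.37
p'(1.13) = -5.66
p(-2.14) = 16.32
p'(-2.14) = -25.48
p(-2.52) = 27.97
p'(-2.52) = -36.10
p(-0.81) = 0.44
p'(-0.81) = -1.94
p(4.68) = -194.65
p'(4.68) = -129.41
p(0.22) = 1.42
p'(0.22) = 1.71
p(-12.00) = 3433.00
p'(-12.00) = -862.00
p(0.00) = 1.00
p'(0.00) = 2.00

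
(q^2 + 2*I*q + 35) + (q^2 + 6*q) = 2*q^2 + 6*q + 2*I*q + 35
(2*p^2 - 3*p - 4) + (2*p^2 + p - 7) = 4*p^2 - 2*p - 11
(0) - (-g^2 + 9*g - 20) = g^2 - 9*g + 20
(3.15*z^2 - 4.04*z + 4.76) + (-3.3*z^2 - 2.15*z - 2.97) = -0.15*z^2 - 6.19*z + 1.79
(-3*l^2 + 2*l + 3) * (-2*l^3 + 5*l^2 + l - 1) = 6*l^5 - 19*l^4 + l^3 + 20*l^2 + l - 3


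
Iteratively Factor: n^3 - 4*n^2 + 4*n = (n - 2)*(n^2 - 2*n) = n*(n - 2)*(n - 2)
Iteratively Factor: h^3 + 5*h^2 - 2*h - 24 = (h + 3)*(h^2 + 2*h - 8) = (h + 3)*(h + 4)*(h - 2)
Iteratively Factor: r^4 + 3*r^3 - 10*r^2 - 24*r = (r - 3)*(r^3 + 6*r^2 + 8*r) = r*(r - 3)*(r^2 + 6*r + 8) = r*(r - 3)*(r + 4)*(r + 2)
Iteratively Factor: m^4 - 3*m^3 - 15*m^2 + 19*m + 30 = (m - 2)*(m^3 - m^2 - 17*m - 15) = (m - 5)*(m - 2)*(m^2 + 4*m + 3) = (m - 5)*(m - 2)*(m + 3)*(m + 1)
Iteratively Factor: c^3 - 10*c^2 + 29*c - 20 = (c - 1)*(c^2 - 9*c + 20) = (c - 4)*(c - 1)*(c - 5)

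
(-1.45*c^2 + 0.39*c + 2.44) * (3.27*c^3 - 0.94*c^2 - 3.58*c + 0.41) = -4.7415*c^5 + 2.6383*c^4 + 12.8032*c^3 - 4.2843*c^2 - 8.5753*c + 1.0004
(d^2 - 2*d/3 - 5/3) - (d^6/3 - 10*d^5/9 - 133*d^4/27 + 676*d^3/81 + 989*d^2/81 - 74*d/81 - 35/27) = -d^6/3 + 10*d^5/9 + 133*d^4/27 - 676*d^3/81 - 908*d^2/81 + 20*d/81 - 10/27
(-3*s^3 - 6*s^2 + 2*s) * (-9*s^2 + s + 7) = 27*s^5 + 51*s^4 - 45*s^3 - 40*s^2 + 14*s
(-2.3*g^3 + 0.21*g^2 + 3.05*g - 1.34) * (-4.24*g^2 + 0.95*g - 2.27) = 9.752*g^5 - 3.0754*g^4 - 7.5115*g^3 + 8.1024*g^2 - 8.1965*g + 3.0418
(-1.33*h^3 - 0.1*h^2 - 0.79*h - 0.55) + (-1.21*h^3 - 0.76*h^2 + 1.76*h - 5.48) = -2.54*h^3 - 0.86*h^2 + 0.97*h - 6.03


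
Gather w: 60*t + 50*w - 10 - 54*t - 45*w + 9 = 6*t + 5*w - 1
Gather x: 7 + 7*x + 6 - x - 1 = 6*x + 12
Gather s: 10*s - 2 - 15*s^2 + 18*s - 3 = -15*s^2 + 28*s - 5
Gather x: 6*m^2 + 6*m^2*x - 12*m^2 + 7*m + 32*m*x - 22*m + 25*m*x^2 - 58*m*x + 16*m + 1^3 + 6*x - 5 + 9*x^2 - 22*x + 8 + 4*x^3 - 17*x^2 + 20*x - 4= -6*m^2 + m + 4*x^3 + x^2*(25*m - 8) + x*(6*m^2 - 26*m + 4)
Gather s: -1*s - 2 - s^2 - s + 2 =-s^2 - 2*s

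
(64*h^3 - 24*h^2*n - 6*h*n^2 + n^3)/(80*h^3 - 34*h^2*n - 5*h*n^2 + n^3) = (4*h + n)/(5*h + n)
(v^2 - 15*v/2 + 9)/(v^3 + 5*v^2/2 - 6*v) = (v - 6)/(v*(v + 4))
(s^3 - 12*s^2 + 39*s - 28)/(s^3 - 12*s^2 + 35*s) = (s^2 - 5*s + 4)/(s*(s - 5))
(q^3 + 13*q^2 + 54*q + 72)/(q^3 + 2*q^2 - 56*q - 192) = (q + 3)/(q - 8)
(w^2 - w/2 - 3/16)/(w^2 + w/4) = (w - 3/4)/w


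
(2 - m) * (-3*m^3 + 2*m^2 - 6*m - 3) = 3*m^4 - 8*m^3 + 10*m^2 - 9*m - 6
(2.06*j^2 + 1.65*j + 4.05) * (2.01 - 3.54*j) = -7.2924*j^3 - 1.7004*j^2 - 11.0205*j + 8.1405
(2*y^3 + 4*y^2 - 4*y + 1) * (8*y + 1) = 16*y^4 + 34*y^3 - 28*y^2 + 4*y + 1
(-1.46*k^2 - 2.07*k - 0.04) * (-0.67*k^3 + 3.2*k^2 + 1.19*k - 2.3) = 0.9782*k^5 - 3.2851*k^4 - 8.3346*k^3 + 0.7667*k^2 + 4.7134*k + 0.092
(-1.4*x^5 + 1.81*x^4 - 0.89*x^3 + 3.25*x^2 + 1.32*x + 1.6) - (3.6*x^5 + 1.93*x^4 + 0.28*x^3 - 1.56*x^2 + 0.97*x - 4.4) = -5.0*x^5 - 0.12*x^4 - 1.17*x^3 + 4.81*x^2 + 0.35*x + 6.0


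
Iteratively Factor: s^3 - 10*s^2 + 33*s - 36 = (s - 3)*(s^2 - 7*s + 12) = (s - 3)^2*(s - 4)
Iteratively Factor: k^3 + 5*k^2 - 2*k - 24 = (k - 2)*(k^2 + 7*k + 12) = (k - 2)*(k + 4)*(k + 3)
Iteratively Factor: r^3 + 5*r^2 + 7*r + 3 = (r + 1)*(r^2 + 4*r + 3) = (r + 1)*(r + 3)*(r + 1)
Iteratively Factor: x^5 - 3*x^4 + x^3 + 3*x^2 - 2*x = (x - 1)*(x^4 - 2*x^3 - x^2 + 2*x) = x*(x - 1)*(x^3 - 2*x^2 - x + 2) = x*(x - 1)*(x + 1)*(x^2 - 3*x + 2) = x*(x - 1)^2*(x + 1)*(x - 2)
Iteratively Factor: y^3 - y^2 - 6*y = (y - 3)*(y^2 + 2*y) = (y - 3)*(y + 2)*(y)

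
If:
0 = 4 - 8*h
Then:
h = 1/2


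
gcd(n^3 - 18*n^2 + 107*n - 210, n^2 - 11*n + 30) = n^2 - 11*n + 30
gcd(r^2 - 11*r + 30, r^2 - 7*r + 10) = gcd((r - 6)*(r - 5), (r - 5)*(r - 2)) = r - 5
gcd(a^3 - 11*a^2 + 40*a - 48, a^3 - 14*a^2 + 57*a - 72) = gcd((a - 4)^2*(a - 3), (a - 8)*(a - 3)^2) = a - 3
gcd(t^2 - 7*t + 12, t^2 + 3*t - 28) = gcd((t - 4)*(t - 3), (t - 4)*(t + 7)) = t - 4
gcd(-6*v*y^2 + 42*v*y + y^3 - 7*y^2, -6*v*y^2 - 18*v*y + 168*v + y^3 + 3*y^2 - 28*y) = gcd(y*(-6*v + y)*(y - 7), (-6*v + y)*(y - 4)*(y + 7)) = -6*v + y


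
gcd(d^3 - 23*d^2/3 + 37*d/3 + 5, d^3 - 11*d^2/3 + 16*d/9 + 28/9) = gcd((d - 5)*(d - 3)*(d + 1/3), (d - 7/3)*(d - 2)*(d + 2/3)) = 1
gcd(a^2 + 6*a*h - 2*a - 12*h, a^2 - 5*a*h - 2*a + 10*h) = a - 2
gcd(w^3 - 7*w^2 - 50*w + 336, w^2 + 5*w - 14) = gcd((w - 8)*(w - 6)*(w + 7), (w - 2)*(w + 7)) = w + 7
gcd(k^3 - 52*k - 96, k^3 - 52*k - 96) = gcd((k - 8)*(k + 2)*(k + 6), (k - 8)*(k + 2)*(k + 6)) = k^3 - 52*k - 96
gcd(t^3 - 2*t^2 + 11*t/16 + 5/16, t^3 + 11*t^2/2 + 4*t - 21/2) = t - 1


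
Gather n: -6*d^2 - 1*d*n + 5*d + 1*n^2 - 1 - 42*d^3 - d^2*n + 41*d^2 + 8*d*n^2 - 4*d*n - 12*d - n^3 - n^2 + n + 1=-42*d^3 + 35*d^2 + 8*d*n^2 - 7*d - n^3 + n*(-d^2 - 5*d + 1)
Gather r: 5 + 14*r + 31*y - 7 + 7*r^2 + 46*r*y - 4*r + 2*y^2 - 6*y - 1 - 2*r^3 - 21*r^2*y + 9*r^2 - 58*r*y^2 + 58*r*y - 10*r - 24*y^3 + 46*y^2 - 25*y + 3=-2*r^3 + r^2*(16 - 21*y) + r*(-58*y^2 + 104*y) - 24*y^3 + 48*y^2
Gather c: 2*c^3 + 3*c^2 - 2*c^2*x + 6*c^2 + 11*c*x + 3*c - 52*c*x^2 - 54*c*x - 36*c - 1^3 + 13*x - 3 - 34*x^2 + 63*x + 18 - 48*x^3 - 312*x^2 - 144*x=2*c^3 + c^2*(9 - 2*x) + c*(-52*x^2 - 43*x - 33) - 48*x^3 - 346*x^2 - 68*x + 14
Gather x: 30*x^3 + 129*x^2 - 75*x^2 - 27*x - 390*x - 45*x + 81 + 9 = 30*x^3 + 54*x^2 - 462*x + 90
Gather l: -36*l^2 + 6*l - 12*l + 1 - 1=-36*l^2 - 6*l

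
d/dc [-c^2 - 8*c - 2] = -2*c - 8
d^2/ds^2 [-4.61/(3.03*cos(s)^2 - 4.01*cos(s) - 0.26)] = (-169.295796*(1 - cos(s)^2)^2 + 168.038649*cos(s)^3 - 173.304191*cos(s)^2 - 331.270912*cos(s) + 324.817834)/(-3.03*cos(s)^2 + 4.01*cos(s) + 0.26)^3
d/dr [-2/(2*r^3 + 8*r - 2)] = (3*r^2 + 4)/(r^3 + 4*r - 1)^2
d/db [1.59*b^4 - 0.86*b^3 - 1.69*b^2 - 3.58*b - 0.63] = 6.36*b^3 - 2.58*b^2 - 3.38*b - 3.58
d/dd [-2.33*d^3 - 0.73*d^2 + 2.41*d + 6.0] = -6.99*d^2 - 1.46*d + 2.41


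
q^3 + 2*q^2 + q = q*(q + 1)^2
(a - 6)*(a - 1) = a^2 - 7*a + 6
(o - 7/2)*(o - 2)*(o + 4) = o^3 - 3*o^2/2 - 15*o + 28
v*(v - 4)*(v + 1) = v^3 - 3*v^2 - 4*v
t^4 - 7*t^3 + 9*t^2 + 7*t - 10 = (t - 5)*(t - 2)*(t - 1)*(t + 1)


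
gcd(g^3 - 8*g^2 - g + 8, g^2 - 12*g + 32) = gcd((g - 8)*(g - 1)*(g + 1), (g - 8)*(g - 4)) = g - 8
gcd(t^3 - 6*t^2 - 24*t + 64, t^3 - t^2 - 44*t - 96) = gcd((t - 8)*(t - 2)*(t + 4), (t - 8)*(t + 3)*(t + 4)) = t^2 - 4*t - 32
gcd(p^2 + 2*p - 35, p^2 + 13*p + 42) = p + 7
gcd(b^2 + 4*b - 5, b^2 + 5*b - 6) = b - 1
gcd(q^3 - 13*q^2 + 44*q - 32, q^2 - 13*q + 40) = q - 8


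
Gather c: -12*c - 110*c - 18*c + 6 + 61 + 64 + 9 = 140 - 140*c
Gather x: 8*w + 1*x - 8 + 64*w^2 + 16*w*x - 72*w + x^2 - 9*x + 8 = 64*w^2 - 64*w + x^2 + x*(16*w - 8)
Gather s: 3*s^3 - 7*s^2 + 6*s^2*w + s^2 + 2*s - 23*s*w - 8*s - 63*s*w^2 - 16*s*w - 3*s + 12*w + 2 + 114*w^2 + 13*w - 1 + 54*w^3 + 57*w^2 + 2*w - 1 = 3*s^3 + s^2*(6*w - 6) + s*(-63*w^2 - 39*w - 9) + 54*w^3 + 171*w^2 + 27*w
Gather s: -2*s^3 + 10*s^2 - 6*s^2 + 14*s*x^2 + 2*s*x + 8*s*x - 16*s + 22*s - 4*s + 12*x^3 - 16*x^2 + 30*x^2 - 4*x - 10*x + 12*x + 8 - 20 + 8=-2*s^3 + 4*s^2 + s*(14*x^2 + 10*x + 2) + 12*x^3 + 14*x^2 - 2*x - 4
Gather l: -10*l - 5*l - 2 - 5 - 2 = -15*l - 9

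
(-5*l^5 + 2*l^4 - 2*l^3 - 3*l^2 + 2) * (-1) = 5*l^5 - 2*l^4 + 2*l^3 + 3*l^2 - 2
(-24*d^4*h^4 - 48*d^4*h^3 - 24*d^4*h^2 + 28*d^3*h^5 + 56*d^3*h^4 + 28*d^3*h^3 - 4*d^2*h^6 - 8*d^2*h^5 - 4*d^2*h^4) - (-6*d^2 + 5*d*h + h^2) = -24*d^4*h^4 - 48*d^4*h^3 - 24*d^4*h^2 + 28*d^3*h^5 + 56*d^3*h^4 + 28*d^3*h^3 - 4*d^2*h^6 - 8*d^2*h^5 - 4*d^2*h^4 + 6*d^2 - 5*d*h - h^2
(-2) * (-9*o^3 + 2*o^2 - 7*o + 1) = 18*o^3 - 4*o^2 + 14*o - 2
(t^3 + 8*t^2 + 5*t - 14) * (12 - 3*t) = -3*t^4 - 12*t^3 + 81*t^2 + 102*t - 168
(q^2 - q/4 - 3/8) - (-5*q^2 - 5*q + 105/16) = 6*q^2 + 19*q/4 - 111/16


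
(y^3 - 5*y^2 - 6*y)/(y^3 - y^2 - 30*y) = (y + 1)/(y + 5)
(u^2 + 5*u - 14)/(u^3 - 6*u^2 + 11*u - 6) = (u + 7)/(u^2 - 4*u + 3)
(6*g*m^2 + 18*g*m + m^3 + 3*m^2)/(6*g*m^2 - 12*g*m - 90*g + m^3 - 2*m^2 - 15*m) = m/(m - 5)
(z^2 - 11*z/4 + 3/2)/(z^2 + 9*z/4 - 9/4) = (z - 2)/(z + 3)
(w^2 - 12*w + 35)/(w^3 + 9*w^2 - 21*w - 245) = (w - 7)/(w^2 + 14*w + 49)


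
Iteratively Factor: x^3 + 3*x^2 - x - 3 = (x - 1)*(x^2 + 4*x + 3) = (x - 1)*(x + 1)*(x + 3)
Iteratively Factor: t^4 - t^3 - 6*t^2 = (t - 3)*(t^3 + 2*t^2) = t*(t - 3)*(t^2 + 2*t) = t^2*(t - 3)*(t + 2)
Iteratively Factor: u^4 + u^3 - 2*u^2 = (u)*(u^3 + u^2 - 2*u) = u*(u + 2)*(u^2 - u) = u*(u - 1)*(u + 2)*(u)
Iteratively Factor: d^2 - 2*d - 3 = (d + 1)*(d - 3)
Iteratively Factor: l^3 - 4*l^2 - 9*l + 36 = (l + 3)*(l^2 - 7*l + 12) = (l - 4)*(l + 3)*(l - 3)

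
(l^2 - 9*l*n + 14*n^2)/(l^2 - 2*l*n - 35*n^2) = (l - 2*n)/(l + 5*n)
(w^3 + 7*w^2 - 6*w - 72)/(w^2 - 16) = (w^2 + 3*w - 18)/(w - 4)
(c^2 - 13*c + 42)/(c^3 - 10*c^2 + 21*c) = (c - 6)/(c*(c - 3))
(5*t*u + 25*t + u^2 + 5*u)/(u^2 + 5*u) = (5*t + u)/u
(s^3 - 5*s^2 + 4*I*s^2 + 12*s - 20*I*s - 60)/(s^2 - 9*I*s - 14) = (s^2 + s*(-5 + 6*I) - 30*I)/(s - 7*I)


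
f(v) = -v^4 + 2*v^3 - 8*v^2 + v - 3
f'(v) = -4*v^3 + 6*v^2 - 16*v + 1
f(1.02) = -9.26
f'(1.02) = -13.32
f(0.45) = -4.03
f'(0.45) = -5.35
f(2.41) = -52.79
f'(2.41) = -58.70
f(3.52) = -164.90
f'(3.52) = -155.43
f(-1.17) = -20.20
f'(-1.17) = 34.34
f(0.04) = -2.97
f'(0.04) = 0.37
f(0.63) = -5.20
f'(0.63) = -7.70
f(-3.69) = -401.50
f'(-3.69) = 342.71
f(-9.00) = -8679.00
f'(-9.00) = 3547.00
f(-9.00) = -8679.00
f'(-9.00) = 3547.00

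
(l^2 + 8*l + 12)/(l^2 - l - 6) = (l + 6)/(l - 3)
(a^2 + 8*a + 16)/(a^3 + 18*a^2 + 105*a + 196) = (a + 4)/(a^2 + 14*a + 49)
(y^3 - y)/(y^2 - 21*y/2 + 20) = 2*y*(y^2 - 1)/(2*y^2 - 21*y + 40)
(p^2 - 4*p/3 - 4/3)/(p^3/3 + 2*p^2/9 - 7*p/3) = 3*(3*p^2 - 4*p - 4)/(p*(3*p^2 + 2*p - 21))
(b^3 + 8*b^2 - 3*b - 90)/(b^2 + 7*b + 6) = (b^2 + 2*b - 15)/(b + 1)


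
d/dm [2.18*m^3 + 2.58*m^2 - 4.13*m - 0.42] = 6.54*m^2 + 5.16*m - 4.13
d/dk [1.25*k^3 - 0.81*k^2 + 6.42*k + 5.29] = 3.75*k^2 - 1.62*k + 6.42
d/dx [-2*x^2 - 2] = -4*x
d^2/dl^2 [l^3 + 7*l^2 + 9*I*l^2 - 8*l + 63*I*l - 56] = 6*l + 14 + 18*I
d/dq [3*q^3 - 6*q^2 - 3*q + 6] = 9*q^2 - 12*q - 3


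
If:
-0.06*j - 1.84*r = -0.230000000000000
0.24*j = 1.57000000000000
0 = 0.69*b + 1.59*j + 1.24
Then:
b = -16.87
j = 6.54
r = -0.09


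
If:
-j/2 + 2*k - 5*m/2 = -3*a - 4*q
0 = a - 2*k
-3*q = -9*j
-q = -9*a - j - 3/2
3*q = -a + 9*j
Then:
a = 0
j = 3/4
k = 0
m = 69/20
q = 9/4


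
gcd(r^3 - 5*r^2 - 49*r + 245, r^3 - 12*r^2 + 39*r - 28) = r - 7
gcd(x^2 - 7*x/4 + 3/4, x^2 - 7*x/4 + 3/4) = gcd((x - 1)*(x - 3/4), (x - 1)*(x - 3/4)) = x^2 - 7*x/4 + 3/4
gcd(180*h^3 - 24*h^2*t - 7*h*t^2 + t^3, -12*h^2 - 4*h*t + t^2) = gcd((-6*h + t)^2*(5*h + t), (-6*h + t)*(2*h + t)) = -6*h + t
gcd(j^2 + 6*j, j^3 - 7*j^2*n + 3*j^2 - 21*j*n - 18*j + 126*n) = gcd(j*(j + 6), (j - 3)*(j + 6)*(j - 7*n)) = j + 6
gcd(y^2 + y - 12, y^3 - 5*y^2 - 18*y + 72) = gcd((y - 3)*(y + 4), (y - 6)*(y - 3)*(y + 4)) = y^2 + y - 12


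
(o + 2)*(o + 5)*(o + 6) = o^3 + 13*o^2 + 52*o + 60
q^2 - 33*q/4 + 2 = (q - 8)*(q - 1/4)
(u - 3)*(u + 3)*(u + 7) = u^3 + 7*u^2 - 9*u - 63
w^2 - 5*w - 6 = (w - 6)*(w + 1)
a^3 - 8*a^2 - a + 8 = (a - 8)*(a - 1)*(a + 1)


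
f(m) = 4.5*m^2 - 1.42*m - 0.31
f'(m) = 9.0*m - 1.42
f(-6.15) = 178.62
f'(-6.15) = -56.77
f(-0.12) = -0.07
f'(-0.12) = -2.50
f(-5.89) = 164.17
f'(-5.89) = -54.43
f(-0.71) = 2.97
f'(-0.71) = -7.81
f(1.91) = 13.39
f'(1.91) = 15.77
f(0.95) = 2.40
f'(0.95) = 7.13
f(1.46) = 7.21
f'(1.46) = 11.72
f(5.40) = 123.24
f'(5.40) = 47.18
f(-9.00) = 376.97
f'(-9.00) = -82.42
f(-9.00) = 376.97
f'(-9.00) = -82.42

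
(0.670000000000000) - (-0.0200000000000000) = 0.690000000000000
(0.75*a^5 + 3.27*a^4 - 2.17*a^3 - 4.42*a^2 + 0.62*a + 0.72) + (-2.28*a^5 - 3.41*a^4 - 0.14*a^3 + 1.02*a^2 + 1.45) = -1.53*a^5 - 0.14*a^4 - 2.31*a^3 - 3.4*a^2 + 0.62*a + 2.17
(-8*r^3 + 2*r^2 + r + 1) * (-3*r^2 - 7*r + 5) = 24*r^5 + 50*r^4 - 57*r^3 - 2*r + 5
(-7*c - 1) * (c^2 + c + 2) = -7*c^3 - 8*c^2 - 15*c - 2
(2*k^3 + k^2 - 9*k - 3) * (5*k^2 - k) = 10*k^5 + 3*k^4 - 46*k^3 - 6*k^2 + 3*k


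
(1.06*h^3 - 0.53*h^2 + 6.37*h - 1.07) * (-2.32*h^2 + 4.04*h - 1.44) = -2.4592*h^5 + 5.512*h^4 - 18.446*h^3 + 28.9804*h^2 - 13.4956*h + 1.5408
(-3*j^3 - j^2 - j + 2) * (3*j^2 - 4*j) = -9*j^5 + 9*j^4 + j^3 + 10*j^2 - 8*j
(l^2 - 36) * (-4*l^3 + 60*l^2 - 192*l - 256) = -4*l^5 + 60*l^4 - 48*l^3 - 2416*l^2 + 6912*l + 9216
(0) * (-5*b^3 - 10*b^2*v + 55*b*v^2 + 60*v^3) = 0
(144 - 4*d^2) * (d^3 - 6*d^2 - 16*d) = -4*d^5 + 24*d^4 + 208*d^3 - 864*d^2 - 2304*d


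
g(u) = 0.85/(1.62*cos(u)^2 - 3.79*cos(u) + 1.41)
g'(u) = 0.85*(3.24*sin(u)*cos(u) - 3.79*sin(u))/(1.62*cos(u)^2 - 3.79*cos(u) + 1.41)^2 = (2.754*cos(u) - 3.2215)*sin(u)/(1.62*cos(u)^2 - 3.79*cos(u) + 1.41)^2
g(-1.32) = 1.49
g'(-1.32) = 7.59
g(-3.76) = 0.15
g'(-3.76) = -0.10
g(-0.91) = -2.78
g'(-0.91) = 12.92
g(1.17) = 4.78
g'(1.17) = -62.45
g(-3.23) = 0.13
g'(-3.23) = -0.01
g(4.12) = 0.21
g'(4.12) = 0.24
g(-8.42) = 0.22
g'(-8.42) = 0.26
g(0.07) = -1.12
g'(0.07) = -0.06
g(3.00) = 0.13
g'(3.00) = -0.02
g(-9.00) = 0.14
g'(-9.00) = 0.06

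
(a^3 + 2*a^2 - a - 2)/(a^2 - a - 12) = (-a^3 - 2*a^2 + a + 2)/(-a^2 + a + 12)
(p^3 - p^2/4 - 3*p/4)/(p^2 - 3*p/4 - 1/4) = p*(4*p + 3)/(4*p + 1)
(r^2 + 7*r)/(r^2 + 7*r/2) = 2*(r + 7)/(2*r + 7)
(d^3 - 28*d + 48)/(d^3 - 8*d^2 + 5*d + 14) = (d^2 + 2*d - 24)/(d^2 - 6*d - 7)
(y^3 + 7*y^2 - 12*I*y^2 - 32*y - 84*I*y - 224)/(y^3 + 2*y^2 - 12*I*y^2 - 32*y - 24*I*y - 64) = (y + 7)/(y + 2)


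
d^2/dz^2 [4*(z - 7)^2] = 8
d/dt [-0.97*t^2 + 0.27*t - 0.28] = 0.27 - 1.94*t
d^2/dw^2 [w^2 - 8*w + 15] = 2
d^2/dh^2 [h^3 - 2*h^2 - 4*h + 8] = 6*h - 4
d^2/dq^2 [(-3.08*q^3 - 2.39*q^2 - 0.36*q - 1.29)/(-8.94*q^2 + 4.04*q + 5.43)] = (2.27373675443232e-13*q^5 + 1.13686837721616e-13*q^4 + 629.760448*q^3 + 1720.131948*q^2 + 370.1862*q + 292.496802)/(714.516984*q^6 - 968.674032*q^5 - 864.210132*q^4 + 1110.772144*q^3 + 524.906154*q^2 - 357.356988*q - 160.103007)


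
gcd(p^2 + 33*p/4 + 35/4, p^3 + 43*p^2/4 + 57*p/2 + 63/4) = p + 7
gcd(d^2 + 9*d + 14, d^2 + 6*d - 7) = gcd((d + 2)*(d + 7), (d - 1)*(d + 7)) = d + 7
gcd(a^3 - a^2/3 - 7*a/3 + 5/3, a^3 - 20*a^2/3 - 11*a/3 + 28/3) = a - 1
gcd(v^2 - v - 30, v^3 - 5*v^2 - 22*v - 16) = 1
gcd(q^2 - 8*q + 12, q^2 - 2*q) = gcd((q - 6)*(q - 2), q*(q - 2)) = q - 2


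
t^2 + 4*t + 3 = (t + 1)*(t + 3)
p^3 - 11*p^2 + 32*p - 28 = (p - 7)*(p - 2)^2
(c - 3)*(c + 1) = c^2 - 2*c - 3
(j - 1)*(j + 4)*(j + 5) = j^3 + 8*j^2 + 11*j - 20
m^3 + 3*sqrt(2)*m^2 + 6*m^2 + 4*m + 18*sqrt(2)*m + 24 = (m + 6)*(m + sqrt(2))*(m + 2*sqrt(2))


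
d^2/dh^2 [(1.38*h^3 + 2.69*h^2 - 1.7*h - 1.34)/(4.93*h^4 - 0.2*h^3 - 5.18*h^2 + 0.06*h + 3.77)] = (67.0815240000001*h^9 + 392.281086*h^8 - 300.284328*h^7 - 495.519923999999*h^6 - 325.310016*h^5 - 579.469848000001*h^4 + 600.835728*h^3 + 384.911412*h^2 - 85.072236*h + 24.888186)/(119.823157*h^12 - 14.58294*h^11 - 377.106546*h^10 + 35.011762*h^9 + 670.763055*h^8 - 47.589024*h^7 - 715.769216*h^6 + 34.952988*h^5 + 513.355851*h^4 - 15.55782*h^3 - 220.82775*h^2 + 2.558322*h + 53.582633)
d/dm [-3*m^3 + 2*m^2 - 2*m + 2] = -9*m^2 + 4*m - 2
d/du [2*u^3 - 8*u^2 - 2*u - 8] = 6*u^2 - 16*u - 2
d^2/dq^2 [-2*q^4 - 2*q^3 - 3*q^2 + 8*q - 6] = -24*q^2 - 12*q - 6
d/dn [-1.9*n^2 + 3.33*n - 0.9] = 3.33 - 3.8*n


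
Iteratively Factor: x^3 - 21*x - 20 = (x + 4)*(x^2 - 4*x - 5) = (x - 5)*(x + 4)*(x + 1)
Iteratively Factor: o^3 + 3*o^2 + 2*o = (o)*(o^2 + 3*o + 2) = o*(o + 2)*(o + 1)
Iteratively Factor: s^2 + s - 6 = (s - 2)*(s + 3)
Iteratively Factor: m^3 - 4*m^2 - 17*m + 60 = (m - 3)*(m^2 - m - 20) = (m - 5)*(m - 3)*(m + 4)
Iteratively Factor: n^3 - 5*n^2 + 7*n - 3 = (n - 1)*(n^2 - 4*n + 3) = (n - 3)*(n - 1)*(n - 1)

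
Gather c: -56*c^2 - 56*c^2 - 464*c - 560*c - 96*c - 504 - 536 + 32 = -112*c^2 - 1120*c - 1008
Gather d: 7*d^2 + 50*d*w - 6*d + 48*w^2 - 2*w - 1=7*d^2 + d*(50*w - 6) + 48*w^2 - 2*w - 1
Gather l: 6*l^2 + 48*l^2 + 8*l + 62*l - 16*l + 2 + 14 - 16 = 54*l^2 + 54*l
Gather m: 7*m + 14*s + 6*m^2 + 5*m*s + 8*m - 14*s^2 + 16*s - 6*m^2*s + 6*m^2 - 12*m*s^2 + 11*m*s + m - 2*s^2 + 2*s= m^2*(12 - 6*s) + m*(-12*s^2 + 16*s + 16) - 16*s^2 + 32*s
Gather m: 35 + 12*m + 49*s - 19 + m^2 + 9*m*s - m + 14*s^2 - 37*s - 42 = m^2 + m*(9*s + 11) + 14*s^2 + 12*s - 26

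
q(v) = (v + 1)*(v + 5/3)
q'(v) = 2*v + 8/3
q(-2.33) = 0.88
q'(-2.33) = -1.99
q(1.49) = 7.86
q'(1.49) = 5.65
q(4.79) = 37.38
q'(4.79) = 12.25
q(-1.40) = -0.11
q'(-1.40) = -0.13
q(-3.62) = 5.12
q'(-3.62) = -4.57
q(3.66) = 24.82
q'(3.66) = 9.99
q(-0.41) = 0.74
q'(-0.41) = 1.85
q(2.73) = 16.40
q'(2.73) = 8.13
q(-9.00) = 58.67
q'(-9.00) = -15.33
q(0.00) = 1.67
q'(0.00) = 2.67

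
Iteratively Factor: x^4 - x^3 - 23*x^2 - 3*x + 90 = (x + 3)*(x^3 - 4*x^2 - 11*x + 30) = (x - 2)*(x + 3)*(x^2 - 2*x - 15) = (x - 5)*(x - 2)*(x + 3)*(x + 3)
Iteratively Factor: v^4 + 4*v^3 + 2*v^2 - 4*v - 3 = (v + 3)*(v^3 + v^2 - v - 1) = (v + 1)*(v + 3)*(v^2 - 1) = (v - 1)*(v + 1)*(v + 3)*(v + 1)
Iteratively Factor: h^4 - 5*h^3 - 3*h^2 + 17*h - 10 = (h - 1)*(h^3 - 4*h^2 - 7*h + 10) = (h - 5)*(h - 1)*(h^2 + h - 2) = (h - 5)*(h - 1)^2*(h + 2)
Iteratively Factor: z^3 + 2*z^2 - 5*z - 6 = (z - 2)*(z^2 + 4*z + 3) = (z - 2)*(z + 1)*(z + 3)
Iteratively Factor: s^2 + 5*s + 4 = (s + 4)*(s + 1)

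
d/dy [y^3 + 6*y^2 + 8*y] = 3*y^2 + 12*y + 8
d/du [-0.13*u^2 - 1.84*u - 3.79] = -0.26*u - 1.84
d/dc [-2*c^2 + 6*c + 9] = 6 - 4*c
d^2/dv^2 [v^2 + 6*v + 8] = 2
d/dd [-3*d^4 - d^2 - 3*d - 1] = -12*d^3 - 2*d - 3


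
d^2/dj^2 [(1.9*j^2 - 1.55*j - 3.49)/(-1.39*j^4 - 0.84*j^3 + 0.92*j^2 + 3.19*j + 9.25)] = (-22.02594*j^8 + 22.62642*j^7 + 156.27634*j^6 + 15.8194800000001*j^5 - 633.583038*j^4 + 108.930152*j^3 + 741.620892*j^2 + 145.015512*j - 404.981372)/(2.685619*j^12 + 4.868892*j^11 - 2.390244*j^10 - 24.342645*j^9 - 74.381607*j^8 - 44.945232*j^7 + 107.840041*j^6 + 306.526674*j^5 + 453.939789*j^4 + 20.274341*j^3 - 518.539275*j^2 - 818.833125*j - 791.453125)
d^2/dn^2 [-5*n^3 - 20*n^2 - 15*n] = -30*n - 40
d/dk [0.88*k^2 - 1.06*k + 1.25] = 1.76*k - 1.06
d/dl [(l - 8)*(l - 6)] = 2*l - 14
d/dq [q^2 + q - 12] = 2*q + 1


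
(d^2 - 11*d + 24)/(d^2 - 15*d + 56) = (d - 3)/(d - 7)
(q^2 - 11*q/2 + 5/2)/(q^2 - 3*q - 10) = (q - 1/2)/(q + 2)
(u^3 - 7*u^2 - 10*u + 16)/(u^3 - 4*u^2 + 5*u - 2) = (u^2 - 6*u - 16)/(u^2 - 3*u + 2)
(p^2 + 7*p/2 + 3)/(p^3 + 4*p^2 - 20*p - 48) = (p + 3/2)/(p^2 + 2*p - 24)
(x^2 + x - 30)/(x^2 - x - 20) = (x + 6)/(x + 4)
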